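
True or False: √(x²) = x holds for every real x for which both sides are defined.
Claim: √(x²) = x.
Test a specific point where both sides are defined: x = -3.
LHS = √(x²) ≈ 3.0000
RHS = x ≈ -3.0000
Since 3.0000 ≠ -3.0000, the equation fails at this point, so it cannot hold for every real x for which both sides are defined.
√(x²) = |x|, which differs from x whenever x < 0 (both sides are defined for every real x).

Conclusion: False.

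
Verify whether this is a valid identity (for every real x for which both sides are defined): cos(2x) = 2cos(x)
Claim: cos(2x) = 2cos(x).
Test a specific point where both sides are defined: x = π/4.
LHS = cos(2x) ≈ 0.0000
RHS = 2cos(x) ≈ 1.4142
Since 0.0000 ≠ 1.4142, the equation fails at this point, so it cannot hold for every real x for which both sides are defined.
The correct double-angle formula is cos(2x) = cos²x - sin²x.

Conclusion: No, this is NOT an identity.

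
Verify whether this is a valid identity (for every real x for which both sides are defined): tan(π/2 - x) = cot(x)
Claim: tan(π/2 - x) = cot(x).
Reasoning: tan(π/2 - x) = sin(π/2 - x)/cos(π/2 - x) = cos(x)/sin(x) = cot(x), using the cofunction identities sin(π/2 - x) = cos(x) and cos(π/2 - x) = sin(x).
So the two sides agree for every real x for which both sides are defined.

Conclusion: Yes, this is an identity.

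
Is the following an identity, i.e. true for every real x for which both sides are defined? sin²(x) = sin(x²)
Claim: sin²(x) = sin(x²).
Test a specific point where both sides are defined: x = 3π/4.
LHS = sin²(x) ≈ 0.5000
RHS = sin(x²) ≈ -0.6680
Since 0.5000 ≠ -0.6680, the equation fails at this point, so it cannot hold for every real x for which both sides are defined.
sin²(x) means (sin x)², squaring the output; sin(x²) squares the input. These are different functions.

Conclusion: No, this is NOT an identity.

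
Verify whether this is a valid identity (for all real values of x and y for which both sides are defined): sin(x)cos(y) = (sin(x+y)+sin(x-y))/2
Claim: sin(x)cos(y) = (sin(x+y)+sin(x-y))/2.
Reasoning: sin(x+y) = sin(x)cos(y) + cos(x)sin(y) and sin(x-y) = sin(x)cos(y) - cos(x)sin(y). Adding, sin(x+y) + sin(x-y) = 2sin(x)cos(y); divide by 2.
So the two sides agree for all real values of x and y for which both sides are defined.

Conclusion: Yes, this is an identity.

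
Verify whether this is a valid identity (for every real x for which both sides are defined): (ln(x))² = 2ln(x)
Claim: (ln(x))² = 2ln(x).
Test a specific point where both sides are defined: x = 4.
LHS = (ln(x))² ≈ 1.9218
RHS = 2ln(x) ≈ 2.7726
Since 1.9218 ≠ 2.7726, the equation fails at this point, so it cannot hold for every real x for which both sides are defined.
2ln(x) equals ln(x²), which is not the same as (ln x)².

Conclusion: No, this is NOT an identity.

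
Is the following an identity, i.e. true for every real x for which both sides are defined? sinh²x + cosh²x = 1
Claim: sinh²x + cosh²x = 1.
Test a specific point where both sides are defined: x = 1/2.
LHS = sinh²x + cosh²x ≈ 1.5431
RHS = 1 ≈ 1.0000
Since 1.5431 ≠ 1.0000, the equation fails at this point, so it cannot hold for every real x for which both sides are defined.
The correct hyperbolic identity is cosh²x - sinh²x = 1 (a difference); the sum sinh²x + cosh²x equals cosh(2x).

Conclusion: No, this is NOT an identity.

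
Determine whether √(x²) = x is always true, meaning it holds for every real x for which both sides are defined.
No, this is NOT an identity.

Claim: √(x²) = x.
Test a specific point where both sides are defined: x = -3.
LHS = √(x²) ≈ 3.0000
RHS = x ≈ -3.0000
Since 3.0000 ≠ -3.0000, the equation fails at this point, so it cannot hold for every real x for which both sides are defined.
√(x²) = |x|, which differs from x whenever x < 0 (both sides are defined for every real x).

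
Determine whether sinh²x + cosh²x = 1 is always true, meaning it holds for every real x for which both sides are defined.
Claim: sinh²x + cosh²x = 1.
Test a specific point where both sides are defined: x = -3.
LHS = sinh²x + cosh²x ≈ 201.7156
RHS = 1 ≈ 1.0000
Since 201.7156 ≠ 1.0000, the equation fails at this point, so it cannot hold for every real x for which both sides are defined.
The correct hyperbolic identity is cosh²x - sinh²x = 1 (a difference); the sum sinh²x + cosh²x equals cosh(2x).

Conclusion: No, this is NOT an identity.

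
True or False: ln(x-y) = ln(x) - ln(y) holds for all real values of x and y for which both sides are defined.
False.

Claim: ln(x-y) = ln(x) - ln(y).
Test a specific point where both sides are defined: x = 3, y = 2.
LHS = ln(x-y) ≈ 0.0000
RHS = ln(x) - ln(y) ≈ 0.4055
Since 0.0000 ≠ 0.4055, the equation fails at this point, so it cannot hold for all real values of x and y for which both sides are defined.
ln(x) - ln(y) = ln(x/y), not ln(x-y).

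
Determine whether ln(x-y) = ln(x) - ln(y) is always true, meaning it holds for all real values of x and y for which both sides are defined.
Claim: ln(x-y) = ln(x) - ln(y).
Test a specific point where both sides are defined: x = 2, y = 1.
LHS = ln(x-y) ≈ 0.0000
RHS = ln(x) - ln(y) ≈ 0.6931
Since 0.0000 ≠ 0.6931, the equation fails at this point, so it cannot hold for all real values of x and y for which both sides are defined.
ln(x) - ln(y) = ln(x/y), not ln(x-y).

Conclusion: No, this is NOT an identity.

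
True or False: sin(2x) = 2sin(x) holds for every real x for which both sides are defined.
Claim: sin(2x) = 2sin(x).
Test a specific point where both sides are defined: x = 2π/3.
LHS = sin(2x) ≈ -0.8660
RHS = 2sin(x) ≈ 1.7321
Since -0.8660 ≠ 1.7321, the equation fails at this point, so it cannot hold for every real x for which both sides are defined.
The correct double-angle formula is sin(2x) = 2sin(x)cos(x).

Conclusion: False.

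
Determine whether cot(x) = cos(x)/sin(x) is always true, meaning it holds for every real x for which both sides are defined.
Claim: cot(x) = cos(x)/sin(x).
Reasoning: cot(x) is defined as 1/tan(x) = 1/(sin(x)/cos(x)) = cos(x)/sin(x), wherever sin(x) ≠ 0.
So the two sides agree for every real x for which both sides are defined.

Conclusion: Yes, this is an identity.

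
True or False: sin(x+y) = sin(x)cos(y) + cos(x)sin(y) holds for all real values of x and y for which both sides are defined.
True.

Claim: sin(x+y) = sin(x)cos(y) + cos(x)sin(y).
Reasoning: By Euler's formula e^(i(x+y)) = e^(ix)·e^(iy) = (cos x + i·sin x)(cos y + i·sin y). The imaginary part of the left side is sin(x+y); the imaginary part of the product is sin(x)cos(y) + cos(x)sin(y).
So the two sides agree for all real values of x and y for which both sides are defined.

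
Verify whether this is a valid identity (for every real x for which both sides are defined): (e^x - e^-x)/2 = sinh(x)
Yes, this is an identity.

Claim: (e^x - e^-x)/2 = sinh(x).
Reasoning: This is exactly the definition of the hyperbolic sine: sinh(x) := (e^x - e^-x)/2.
So the two sides agree for every real x for which both sides are defined.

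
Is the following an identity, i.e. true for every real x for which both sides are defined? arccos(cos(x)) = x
Claim: arccos(cos(x)) = x.
Test a specific point where both sides are defined: x = -π/3.
LHS = arccos(cos(x)) ≈ 1.0472
RHS = x ≈ -1.0472
Since 1.0472 ≠ -1.0472, the equation fails at this point, so it cannot hold for every real x for which both sides are defined.
arccos only returns values in [0, π], so arccos(cos(x)) = x holds only for x in that interval, not for all real x.

Conclusion: No, this is NOT an identity.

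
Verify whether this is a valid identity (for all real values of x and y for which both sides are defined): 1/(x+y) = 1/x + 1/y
No, this is NOT an identity.

Claim: 1/(x+y) = 1/x + 1/y.
Test a specific point where both sides are defined: x = 5, y = 1.
LHS = 1/(x+y) ≈ 0.1667
RHS = 1/x + 1/y ≈ 1.2000
Since 0.1667 ≠ 1.2000, the equation fails at this point, so it cannot hold for all real values of x and y for which both sides are defined.
1/x + 1/y = (x+y)/(xy), which is not 1/(x+y).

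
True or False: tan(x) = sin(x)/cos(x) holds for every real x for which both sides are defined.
Claim: tan(x) = sin(x)/cos(x).
Reasoning: For an angle x whose terminal point on the unit circle is (cos x, sin x), tan(x) is defined as the ratio (second coordinate)/(first coordinate) = sin(x)/cos(x), wherever cos(x) ≠ 0.
So the two sides agree for every real x for which both sides are defined.

Conclusion: True.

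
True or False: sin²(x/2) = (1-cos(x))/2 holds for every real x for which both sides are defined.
True.

Claim: sin²(x/2) = (1-cos(x))/2.
Reasoning: Use cos(2θ) = 1 - 2sin²θ with θ = x/2: cos(x) = 1 - 2sin²(x/2). Solving for sin²(x/2) gives (1 - cos(x))/2.
So the two sides agree for every real x for which both sides are defined.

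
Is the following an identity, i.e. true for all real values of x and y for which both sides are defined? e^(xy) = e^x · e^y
Claim: e^(xy) = e^x · e^y.
Test a specific point where both sides are defined: x = 1, y = 3.
LHS = e^(xy) ≈ 20.0855
RHS = e^x · e^y ≈ 54.5982
Since 20.0855 ≠ 54.5982, the equation fails at this point, so it cannot hold for all real values of x and y for which both sides are defined.
e^x · e^y = e^(x+y), not e^(xy).

Conclusion: No, this is NOT an identity.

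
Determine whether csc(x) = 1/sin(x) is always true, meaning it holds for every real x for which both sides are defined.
Yes, this is an identity.

Claim: csc(x) = 1/sin(x).
Reasoning: csc(x) is by definition the reciprocal of sin(x), wherever sin(x) ≠ 0.
So the two sides agree for every real x for which both sides are defined.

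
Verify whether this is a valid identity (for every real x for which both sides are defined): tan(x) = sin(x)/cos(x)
Claim: tan(x) = sin(x)/cos(x).
Reasoning: For an angle x whose terminal point on the unit circle is (cos x, sin x), tan(x) is defined as the ratio (second coordinate)/(first coordinate) = sin(x)/cos(x), wherever cos(x) ≠ 0.
So the two sides agree for every real x for which both sides are defined.

Conclusion: Yes, this is an identity.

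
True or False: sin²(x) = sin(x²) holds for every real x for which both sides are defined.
False.

Claim: sin²(x) = sin(x²).
Test a specific point where both sides are defined: x = π/2.
LHS = sin²(x) ≈ 1.0000
RHS = sin(x²) ≈ 0.6243
Since 1.0000 ≠ 0.6243, the equation fails at this point, so it cannot hold for every real x for which both sides are defined.
sin²(x) means (sin x)², squaring the output; sin(x²) squares the input. These are different functions.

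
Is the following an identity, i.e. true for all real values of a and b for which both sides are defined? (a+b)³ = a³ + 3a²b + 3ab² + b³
Yes, this is an identity.

Claim: (a+b)³ = a³ + 3a²b + 3ab² + b³.
Reasoning: (a+b)³ = (a+b)(a+b)² = (a+b)(a² + 2ab + b²) = a³ + 2a²b + ab² + a²b + 2ab² + b³ = a³ + 3a²b + 3ab² + b³.
So the two sides agree for all real values of a and b for which both sides are defined.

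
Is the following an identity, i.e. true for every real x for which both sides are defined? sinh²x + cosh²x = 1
No, this is NOT an identity.

Claim: sinh²x + cosh²x = 1.
Test a specific point where both sides are defined: x = -2.
LHS = sinh²x + cosh²x ≈ 27.3082
RHS = 1 ≈ 1.0000
Since 27.3082 ≠ 1.0000, the equation fails at this point, so it cannot hold for every real x for which both sides are defined.
The correct hyperbolic identity is cosh²x - sinh²x = 1 (a difference); the sum sinh²x + cosh²x equals cosh(2x).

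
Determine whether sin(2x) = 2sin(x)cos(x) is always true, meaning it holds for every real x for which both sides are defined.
Yes, this is an identity.

Claim: sin(2x) = 2sin(x)cos(x).
Reasoning: Put y = x in the addition formula sin(x+y) = sin(x)cos(y) + cos(x)sin(y): sin(2x) = sin(x)cos(x) + cos(x)sin(x) = 2sin(x)cos(x).
So the two sides agree for every real x for which both sides are defined.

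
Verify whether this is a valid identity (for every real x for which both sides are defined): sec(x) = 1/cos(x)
Yes, this is an identity.

Claim: sec(x) = 1/cos(x).
Reasoning: sec(x) is by definition the reciprocal of cos(x), wherever cos(x) ≠ 0.
So the two sides agree for every real x for which both sides are defined.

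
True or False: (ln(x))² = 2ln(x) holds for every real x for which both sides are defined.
Claim: (ln(x))² = 2ln(x).
Test a specific point where both sides are defined: x = 3/2.
LHS = (ln(x))² ≈ 0.1644
RHS = 2ln(x) ≈ 0.8109
Since 0.1644 ≠ 0.8109, the equation fails at this point, so it cannot hold for every real x for which both sides are defined.
2ln(x) equals ln(x²), which is not the same as (ln x)².

Conclusion: False.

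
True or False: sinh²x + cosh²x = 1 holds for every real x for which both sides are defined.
Claim: sinh²x + cosh²x = 1.
Test a specific point where both sides are defined: x = 3/2.
LHS = sinh²x + cosh²x ≈ 10.0677
RHS = 1 ≈ 1.0000
Since 10.0677 ≠ 1.0000, the equation fails at this point, so it cannot hold for every real x for which both sides are defined.
The correct hyperbolic identity is cosh²x - sinh²x = 1 (a difference); the sum sinh²x + cosh²x equals cosh(2x).

Conclusion: False.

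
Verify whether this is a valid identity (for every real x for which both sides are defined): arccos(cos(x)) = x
Claim: arccos(cos(x)) = x.
Test a specific point where both sides are defined: x = -π/4.
LHS = arccos(cos(x)) ≈ 0.7854
RHS = x ≈ -0.7854
Since 0.7854 ≠ -0.7854, the equation fails at this point, so it cannot hold for every real x for which both sides are defined.
arccos only returns values in [0, π], so arccos(cos(x)) = x holds only for x in that interval, not for all real x.

Conclusion: No, this is NOT an identity.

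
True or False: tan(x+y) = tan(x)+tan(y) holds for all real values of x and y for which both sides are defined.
False.

Claim: tan(x+y) = tan(x)+tan(y).
Test a specific point where both sides are defined: x = π/4, y = -π/6.
LHS = tan(x+y) ≈ 0.2679
RHS = tan(x)+tan(y) ≈ 0.4226
Since 0.2679 ≠ 0.4226, the equation fails at this point, so it cannot hold for all real values of x and y for which both sides are defined.
The correct formula is tan(x+y) = (tan(x) + tan(y))/(1 - tan(x)tan(y)).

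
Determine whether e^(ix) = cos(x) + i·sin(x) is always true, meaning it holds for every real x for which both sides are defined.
Claim: e^(ix) = cos(x) + i·sin(x).
Reasoning: Euler's formula. Expand e^(ix) = Σ (ix)^k / k!. Since i² = -1, the even-k terms are Σ (-1)^m x^(2m)/(2m)! = cos(x) and the odd-k terms are i · Σ (-1)^m x^(2m+1)/(2m+1)! = i·sin(x).
So the two sides agree for every real x for which both sides are defined.

Conclusion: Yes, this is an identity.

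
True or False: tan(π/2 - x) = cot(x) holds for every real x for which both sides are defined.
Claim: tan(π/2 - x) = cot(x).
Reasoning: tan(π/2 - x) = sin(π/2 - x)/cos(π/2 - x) = cos(x)/sin(x) = cot(x), using the cofunction identities sin(π/2 - x) = cos(x) and cos(π/2 - x) = sin(x).
So the two sides agree for every real x for which both sides are defined.

Conclusion: True.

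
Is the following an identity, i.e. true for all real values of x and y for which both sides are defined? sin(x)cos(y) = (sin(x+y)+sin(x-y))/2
Claim: sin(x)cos(y) = (sin(x+y)+sin(x-y))/2.
Reasoning: sin(x+y) = sin(x)cos(y) + cos(x)sin(y) and sin(x-y) = sin(x)cos(y) - cos(x)sin(y). Adding, sin(x+y) + sin(x-y) = 2sin(x)cos(y); divide by 2.
So the two sides agree for all real values of x and y for which both sides are defined.

Conclusion: Yes, this is an identity.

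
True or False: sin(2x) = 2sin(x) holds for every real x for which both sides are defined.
Claim: sin(2x) = 2sin(x).
Test a specific point where both sides are defined: x = 3π/4.
LHS = sin(2x) ≈ -1.0000
RHS = 2sin(x) ≈ 1.4142
Since -1.0000 ≠ 1.4142, the equation fails at this point, so it cannot hold for every real x for which both sides are defined.
The correct double-angle formula is sin(2x) = 2sin(x)cos(x).

Conclusion: False.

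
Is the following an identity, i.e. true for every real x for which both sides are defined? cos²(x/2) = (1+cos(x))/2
Yes, this is an identity.

Claim: cos²(x/2) = (1+cos(x))/2.
Reasoning: Use cos(2θ) = 2cos²θ - 1 with θ = x/2: cos(x) = 2cos²(x/2) - 1. Solving for cos²(x/2) gives (1 + cos(x))/2.
So the two sides agree for every real x for which both sides are defined.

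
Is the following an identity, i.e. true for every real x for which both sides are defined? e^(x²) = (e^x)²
Claim: e^(x²) = (e^x)².
Test a specific point where both sides are defined: x = 1.
LHS = e^(x²) ≈ 2.7183
RHS = (e^x)² ≈ 7.3891
Since 2.7183 ≠ 7.3891, the equation fails at this point, so it cannot hold for every real x for which both sides are defined.
(e^x)² = e^(2x), and 2x ≠ x² in general.

Conclusion: No, this is NOT an identity.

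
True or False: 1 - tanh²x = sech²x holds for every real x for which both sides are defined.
Claim: 1 - tanh²x = sech²x.
Reasoning: Divide cosh²x - sinh²x = 1 through by cosh²x (never zero): 1 - tanh²x = 1/cosh²x = sech²x.
So the two sides agree for every real x for which both sides are defined.

Conclusion: True.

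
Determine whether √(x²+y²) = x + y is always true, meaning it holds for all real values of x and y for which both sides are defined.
No, this is NOT an identity.

Claim: √(x²+y²) = x + y.
Test a specific point where both sides are defined: x = -2, y = 3.
LHS = √(x²+y²) ≈ 3.6056
RHS = x + y ≈ 1.0000
Since 3.6056 ≠ 1.0000, the equation fails at this point, so it cannot hold for all real values of x and y for which both sides are defined.
(x+y)² = x² + 2xy + y², not x² + y², so the square root does not split this way.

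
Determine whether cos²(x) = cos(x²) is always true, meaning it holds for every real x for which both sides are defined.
No, this is NOT an identity.

Claim: cos²(x) = cos(x²).
Test a specific point where both sides are defined: x = 3π/4.
LHS = cos²(x) ≈ 0.5000
RHS = cos(x²) ≈ 0.7442
Since 0.5000 ≠ 0.7442, the equation fails at this point, so it cannot hold for every real x for which both sides are defined.
cos²(x) means (cos x)², squaring the output; cos(x²) squares the input. These are different functions.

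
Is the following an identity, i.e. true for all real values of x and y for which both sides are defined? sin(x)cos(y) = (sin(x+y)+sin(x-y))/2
Yes, this is an identity.

Claim: sin(x)cos(y) = (sin(x+y)+sin(x-y))/2.
Reasoning: sin(x+y) = sin(x)cos(y) + cos(x)sin(y) and sin(x-y) = sin(x)cos(y) - cos(x)sin(y). Adding, sin(x+y) + sin(x-y) = 2sin(x)cos(y); divide by 2.
So the two sides agree for all real values of x and y for which both sides are defined.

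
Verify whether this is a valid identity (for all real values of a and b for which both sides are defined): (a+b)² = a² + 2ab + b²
Claim: (a+b)² = a² + 2ab + b².
Reasoning: Expand: (a+b)² = (a+b)(a+b) = a·a + a·b + b·a + b·b = a² + 2ab + b².
So the two sides agree for all real values of a and b for which both sides are defined.

Conclusion: Yes, this is an identity.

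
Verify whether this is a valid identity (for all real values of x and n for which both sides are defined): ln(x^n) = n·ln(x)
Yes, this is an identity.

Claim: ln(x^n) = n·ln(x).
Reasoning: The right side requires x > 0. For x > 0, x^n = (e^(ln x))^n = e^(n·ln x), so taking ln of both sides gives ln(x^n) = n·ln(x).
So the two sides agree for all real values of x and n for which both sides are defined.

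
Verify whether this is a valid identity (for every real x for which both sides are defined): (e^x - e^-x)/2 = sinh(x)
Claim: (e^x - e^-x)/2 = sinh(x).
Reasoning: This is exactly the definition of the hyperbolic sine: sinh(x) := (e^x - e^-x)/2.
So the two sides agree for every real x for which both sides are defined.

Conclusion: Yes, this is an identity.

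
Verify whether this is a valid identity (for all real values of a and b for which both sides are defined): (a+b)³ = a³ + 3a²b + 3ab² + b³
Yes, this is an identity.

Claim: (a+b)³ = a³ + 3a²b + 3ab² + b³.
Reasoning: (a+b)³ = (a+b)(a+b)² = (a+b)(a² + 2ab + b²) = a³ + 2a²b + ab² + a²b + 2ab² + b³ = a³ + 3a²b + 3ab² + b³.
So the two sides agree for all real values of a and b for which both sides are defined.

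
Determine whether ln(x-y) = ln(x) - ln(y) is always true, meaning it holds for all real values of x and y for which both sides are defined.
No, this is NOT an identity.

Claim: ln(x-y) = ln(x) - ln(y).
Test a specific point where both sides are defined: x = 5, y = 1.
LHS = ln(x-y) ≈ 1.3863
RHS = ln(x) - ln(y) ≈ 1.6094
Since 1.3863 ≠ 1.6094, the equation fails at this point, so it cannot hold for all real values of x and y for which both sides are defined.
ln(x) - ln(y) = ln(x/y), not ln(x-y).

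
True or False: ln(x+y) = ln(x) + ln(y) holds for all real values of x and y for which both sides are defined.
Claim: ln(x+y) = ln(x) + ln(y).
Test a specific point where both sides are defined: x = 2, y = 1/2.
LHS = ln(x+y) ≈ 0.9163
RHS = ln(x) + ln(y) ≈ 0.0000
Since 0.9163 ≠ 0.0000, the equation fails at this point, so it cannot hold for all real values of x and y for which both sides are defined.
ln(x) + ln(y) = ln(xy), not ln(x+y).

Conclusion: False.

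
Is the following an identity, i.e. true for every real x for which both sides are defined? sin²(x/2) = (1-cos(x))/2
Claim: sin²(x/2) = (1-cos(x))/2.
Reasoning: Use cos(2θ) = 1 - 2sin²θ with θ = x/2: cos(x) = 1 - 2sin²(x/2). Solving for sin²(x/2) gives (1 - cos(x))/2.
So the two sides agree for every real x for which both sides are defined.

Conclusion: Yes, this is an identity.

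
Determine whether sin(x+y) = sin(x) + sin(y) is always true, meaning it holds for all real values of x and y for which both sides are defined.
No, this is NOT an identity.

Claim: sin(x+y) = sin(x) + sin(y).
Test a specific point where both sides are defined: x = π/6, y = π/3.
LHS = sin(x+y) ≈ 1.0000
RHS = sin(x) + sin(y) ≈ 1.3660
Since 1.0000 ≠ 1.3660, the equation fails at this point, so it cannot hold for all real values of x and y for which both sides are defined.
The correct expansion is sin(x+y) = sin(x)cos(y) + cos(x)sin(y); sine is not additive.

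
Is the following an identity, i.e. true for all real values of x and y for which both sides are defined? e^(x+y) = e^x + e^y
Claim: e^(x+y) = e^x + e^y.
Test a specific point where both sides are defined: x = 1/2, y = -1.
LHS = e^(x+y) ≈ 0.6065
RHS = e^x + e^y ≈ 2.0166
Since 0.6065 ≠ 2.0166, the equation fails at this point, so it cannot hold for all real values of x and y for which both sides are defined.
The correct rule is e^(x+y) = e^x · e^y (a product, not a sum).

Conclusion: No, this is NOT an identity.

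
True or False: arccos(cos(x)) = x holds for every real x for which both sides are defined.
False.

Claim: arccos(cos(x)) = x.
Test a specific point where both sides are defined: x = -π/4.
LHS = arccos(cos(x)) ≈ 0.7854
RHS = x ≈ -0.7854
Since 0.7854 ≠ -0.7854, the equation fails at this point, so it cannot hold for every real x for which both sides are defined.
arccos only returns values in [0, π], so arccos(cos(x)) = x holds only for x in that interval, not for all real x.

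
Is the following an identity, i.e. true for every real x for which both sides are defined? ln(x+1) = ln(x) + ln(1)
No, this is NOT an identity.

Claim: ln(x+1) = ln(x) + ln(1).
Test a specific point where both sides are defined: x = 1/2.
LHS = ln(x+1) ≈ 0.4055
RHS = ln(x) + ln(1) ≈ -0.6931
Since 0.4055 ≠ -0.6931, the equation fails at this point, so it cannot hold for every real x for which both sides are defined.
ln(1) = 0, so the right side is just ln(x), which differs from ln(x+1).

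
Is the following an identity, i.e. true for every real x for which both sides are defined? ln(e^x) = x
Claim: ln(e^x) = x.
Reasoning: ln is the inverse of the exponential: ln(e^x) asks for the exponent p with e^p = e^x, and since e^p is one-to-one that exponent is p = x.
So the two sides agree for every real x for which both sides are defined.

Conclusion: Yes, this is an identity.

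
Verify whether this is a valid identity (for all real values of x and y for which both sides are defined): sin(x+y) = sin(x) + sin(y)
Claim: sin(x+y) = sin(x) + sin(y).
Test a specific point where both sides are defined: x = -π/2, y = -π/6.
LHS = sin(x+y) ≈ -0.8660
RHS = sin(x) + sin(y) ≈ -1.5000
Since -0.8660 ≠ -1.5000, the equation fails at this point, so it cannot hold for all real values of x and y for which both sides are defined.
The correct expansion is sin(x+y) = sin(x)cos(y) + cos(x)sin(y); sine is not additive.

Conclusion: No, this is NOT an identity.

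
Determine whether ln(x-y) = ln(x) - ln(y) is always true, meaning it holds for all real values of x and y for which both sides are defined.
No, this is NOT an identity.

Claim: ln(x-y) = ln(x) - ln(y).
Test a specific point where both sides are defined: x = 2, y = 3/2.
LHS = ln(x-y) ≈ -0.6931
RHS = ln(x) - ln(y) ≈ 0.2877
Since -0.6931 ≠ 0.2877, the equation fails at this point, so it cannot hold for all real values of x and y for which both sides are defined.
ln(x) - ln(y) = ln(x/y), not ln(x-y).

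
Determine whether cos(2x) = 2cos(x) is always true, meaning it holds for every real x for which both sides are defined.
Claim: cos(2x) = 2cos(x).
Test a specific point where both sides are defined: x = 3π/4.
LHS = cos(2x) ≈ 0.0000
RHS = 2cos(x) ≈ -1.4142
Since 0.0000 ≠ -1.4142, the equation fails at this point, so it cannot hold for every real x for which both sides are defined.
The correct double-angle formula is cos(2x) = cos²x - sin²x.

Conclusion: No, this is NOT an identity.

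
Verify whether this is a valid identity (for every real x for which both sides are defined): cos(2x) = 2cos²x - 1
Claim: cos(2x) = 2cos²x - 1.
Reasoning: cos(2x) = cos²x - sin²x. Replace sin²x by 1 - cos²x: cos²x - (1 - cos²x) = 2cos²x - 1.
So the two sides agree for every real x for which both sides are defined.

Conclusion: Yes, this is an identity.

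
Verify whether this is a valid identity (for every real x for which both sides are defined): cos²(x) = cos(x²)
Claim: cos²(x) = cos(x²).
Test a specific point where both sides are defined: x = π/6.
LHS = cos²(x) ≈ 0.7500
RHS = cos(x²) ≈ 0.9627
Since 0.7500 ≠ 0.9627, the equation fails at this point, so it cannot hold for every real x for which both sides are defined.
cos²(x) means (cos x)², squaring the output; cos(x²) squares the input. These are different functions.

Conclusion: No, this is NOT an identity.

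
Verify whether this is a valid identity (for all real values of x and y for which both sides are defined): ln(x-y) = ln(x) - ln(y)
Claim: ln(x-y) = ln(x) - ln(y).
Test a specific point where both sides are defined: x = 2, y = 1/2.
LHS = ln(x-y) ≈ 0.4055
RHS = ln(x) - ln(y) ≈ 1.3863
Since 0.4055 ≠ 1.3863, the equation fails at this point, so it cannot hold for all real values of x and y for which both sides are defined.
ln(x) - ln(y) = ln(x/y), not ln(x-y).

Conclusion: No, this is NOT an identity.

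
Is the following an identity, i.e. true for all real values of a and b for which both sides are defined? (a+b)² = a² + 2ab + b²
Yes, this is an identity.

Claim: (a+b)² = a² + 2ab + b².
Reasoning: Expand: (a+b)² = (a+b)(a+b) = a·a + a·b + b·a + b·b = a² + 2ab + b².
So the two sides agree for all real values of a and b for which both sides are defined.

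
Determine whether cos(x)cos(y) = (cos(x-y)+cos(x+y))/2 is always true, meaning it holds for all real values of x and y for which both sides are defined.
Yes, this is an identity.

Claim: cos(x)cos(y) = (cos(x-y)+cos(x+y))/2.
Reasoning: cos(x-y) = cos(x)cos(y) + sin(x)sin(y) and cos(x+y) = cos(x)cos(y) - sin(x)sin(y). Adding, cos(x-y) + cos(x+y) = 2cos(x)cos(y); divide by 2.
So the two sides agree for all real values of x and y for which both sides are defined.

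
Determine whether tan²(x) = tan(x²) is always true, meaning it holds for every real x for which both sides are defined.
Claim: tan²(x) = tan(x²).
Test a specific point where both sides are defined: x = -π/3.
LHS = tan²(x) ≈ 3.0000
RHS = tan(x²) ≈ 1.9485
Since 3.0000 ≠ 1.9485, the equation fails at this point, so it cannot hold for every real x for which both sides are defined.
tan²(x) means (tan x)², squaring the output; tan(x²) squares the input. These are different functions.

Conclusion: No, this is NOT an identity.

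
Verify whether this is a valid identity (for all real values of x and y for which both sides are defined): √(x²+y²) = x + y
No, this is NOT an identity.

Claim: √(x²+y²) = x + y.
Test a specific point where both sides are defined: x = 1, y = 4.
LHS = √(x²+y²) ≈ 4.1231
RHS = x + y ≈ 5.0000
Since 4.1231 ≠ 5.0000, the equation fails at this point, so it cannot hold for all real values of x and y for which both sides are defined.
(x+y)² = x² + 2xy + y², not x² + y², so the square root does not split this way.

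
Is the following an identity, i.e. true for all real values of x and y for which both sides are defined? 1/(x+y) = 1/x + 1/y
No, this is NOT an identity.

Claim: 1/(x+y) = 1/x + 1/y.
Test a specific point where both sides are defined: x = 3/2, y = 3/2.
LHS = 1/(x+y) ≈ 0.3333
RHS = 1/x + 1/y ≈ 1.3333
Since 0.3333 ≠ 1.3333, the equation fails at this point, so it cannot hold for all real values of x and y for which both sides are defined.
1/x + 1/y = (x+y)/(xy), which is not 1/(x+y).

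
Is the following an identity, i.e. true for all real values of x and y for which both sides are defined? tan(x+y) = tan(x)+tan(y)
Claim: tan(x+y) = tan(x)+tan(y).
Test a specific point where both sides are defined: x = 3π/4, y = π/6.
LHS = tan(x+y) ≈ -0.2679
RHS = tan(x)+tan(y) ≈ -0.4226
Since -0.2679 ≠ -0.4226, the equation fails at this point, so it cannot hold for all real values of x and y for which both sides are defined.
The correct formula is tan(x+y) = (tan(x) + tan(y))/(1 - tan(x)tan(y)).

Conclusion: No, this is NOT an identity.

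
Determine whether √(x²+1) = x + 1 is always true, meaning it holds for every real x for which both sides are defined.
Claim: √(x²+1) = x + 1.
Test a specific point where both sides are defined: x = 1.
LHS = √(x²+1) ≈ 1.4142
RHS = x + 1 ≈ 2.0000
Since 1.4142 ≠ 2.0000, the equation fails at this point, so it cannot hold for every real x for which both sides are defined.
(x+1)² = x² + 2x + 1 ≠ x² + 1 unless x = 0.

Conclusion: No, this is NOT an identity.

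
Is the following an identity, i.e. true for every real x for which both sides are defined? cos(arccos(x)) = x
Claim: cos(arccos(x)) = x.
Reasoning: For -1 ≤ x ≤ 1 (where arccos is defined), arccos(x) is by definition an angle whose cosine equals x. Taking the cosine of that angle returns x. (Note the other order, arccos(cos x) = x, is NOT an identity.)
So the two sides agree for every real x for which both sides are defined.

Conclusion: Yes, this is an identity.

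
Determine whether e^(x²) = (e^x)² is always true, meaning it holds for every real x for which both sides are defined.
Claim: e^(x²) = (e^x)².
Test a specific point where both sides are defined: x = 3.
LHS = e^(x²) ≈ 8103.0839
RHS = (e^x)² ≈ 403.4288
Since 8103.0839 ≠ 403.4288, the equation fails at this point, so it cannot hold for every real x for which both sides are defined.
(e^x)² = e^(2x), and 2x ≠ x² in general.

Conclusion: No, this is NOT an identity.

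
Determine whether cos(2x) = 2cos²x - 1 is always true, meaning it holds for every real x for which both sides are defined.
Yes, this is an identity.

Claim: cos(2x) = 2cos²x - 1.
Reasoning: cos(2x) = cos²x - sin²x. Replace sin²x by 1 - cos²x: cos²x - (1 - cos²x) = 2cos²x - 1.
So the two sides agree for every real x for which both sides are defined.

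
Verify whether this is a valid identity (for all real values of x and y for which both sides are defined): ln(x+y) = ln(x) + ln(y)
Claim: ln(x+y) = ln(x) + ln(y).
Test a specific point where both sides are defined: x = 1, y = 3/2.
LHS = ln(x+y) ≈ 0.9163
RHS = ln(x) + ln(y) ≈ 0.4055
Since 0.9163 ≠ 0.4055, the equation fails at this point, so it cannot hold for all real values of x and y for which both sides are defined.
ln(x) + ln(y) = ln(xy), not ln(x+y).

Conclusion: No, this is NOT an identity.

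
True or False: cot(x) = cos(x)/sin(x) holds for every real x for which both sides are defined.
Claim: cot(x) = cos(x)/sin(x).
Reasoning: cot(x) is defined as 1/tan(x) = 1/(sin(x)/cos(x)) = cos(x)/sin(x), wherever sin(x) ≠ 0.
So the two sides agree for every real x for which both sides are defined.

Conclusion: True.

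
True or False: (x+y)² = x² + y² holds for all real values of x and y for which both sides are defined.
False.

Claim: (x+y)² = x² + y².
Test a specific point where both sides are defined: x = 3, y = 5.
LHS = (x+y)² ≈ 64.0000
RHS = x² + y² ≈ 34.0000
Since 64.0000 ≠ 34.0000, the equation fails at this point, so it cannot hold for all real values of x and y for which both sides are defined.
The correct expansion is (x+y)² = x² + 2xy + y²; the cross term 2xy is missing.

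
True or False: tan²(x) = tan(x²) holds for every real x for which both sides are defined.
False.

Claim: tan²(x) = tan(x²).
Test a specific point where both sides are defined: x = 3π/4.
LHS = tan²(x) ≈ 1.0000
RHS = tan(x²) ≈ -0.8977
Since 1.0000 ≠ -0.8977, the equation fails at this point, so it cannot hold for every real x for which both sides are defined.
tan²(x) means (tan x)², squaring the output; tan(x²) squares the input. These are different functions.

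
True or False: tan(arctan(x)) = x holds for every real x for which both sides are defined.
Claim: tan(arctan(x)) = x.
Reasoning: For every real x, arctan(x) is by definition the angle in (-π/2, π/2) whose tangent equals x. Taking the tangent of that angle returns x.
So the two sides agree for every real x for which both sides are defined.

Conclusion: True.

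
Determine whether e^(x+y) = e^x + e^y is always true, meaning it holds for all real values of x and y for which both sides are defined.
No, this is NOT an identity.

Claim: e^(x+y) = e^x + e^y.
Test a specific point where both sides are defined: x = -1, y = -1.
LHS = e^(x+y) ≈ 0.1353
RHS = e^x + e^y ≈ 0.7358
Since 0.1353 ≠ 0.7358, the equation fails at this point, so it cannot hold for all real values of x and y for which both sides are defined.
The correct rule is e^(x+y) = e^x · e^y (a product, not a sum).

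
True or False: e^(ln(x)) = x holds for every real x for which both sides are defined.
Claim: e^(ln(x)) = x.
Reasoning: For x > 0, ln(x) is by definition the exponent p such that e^p = x. Raising e to that exponent therefore returns x: e^(ln x) = x.
So the two sides agree for every real x for which both sides are defined.

Conclusion: True.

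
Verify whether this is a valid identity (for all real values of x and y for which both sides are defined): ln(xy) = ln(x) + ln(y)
Claim: ln(xy) = ln(x) + ln(y).
Reasoning: Both sides are simultaneously defined only when x, y > 0. Write x = e^p, y = e^q (p = ln x, q = ln y). Then xy = e^p · e^q = e^(p+q), so ln(xy) = p + q = ln(x) + ln(y).
So the two sides agree for all real values of x and y for which both sides are defined.

Conclusion: Yes, this is an identity.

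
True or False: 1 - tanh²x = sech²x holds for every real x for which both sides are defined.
Claim: 1 - tanh²x = sech²x.
Reasoning: Divide cosh²x - sinh²x = 1 through by cosh²x (never zero): 1 - tanh²x = 1/cosh²x = sech²x.
So the two sides agree for every real x for which both sides are defined.

Conclusion: True.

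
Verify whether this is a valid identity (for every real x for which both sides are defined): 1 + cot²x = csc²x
Yes, this is an identity.

Claim: 1 + cot²x = csc²x.
Reasoning: Start from sin²x + cos²x = 1 and divide every term by sin²x (allowed wherever cot x and csc x are defined): 1 + cot²x = 1/sin²x = csc²x.
So the two sides agree for every real x for which both sides are defined.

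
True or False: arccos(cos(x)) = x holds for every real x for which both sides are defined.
Claim: arccos(cos(x)) = x.
Test a specific point where both sides are defined: x = -π/3.
LHS = arccos(cos(x)) ≈ 1.0472
RHS = x ≈ -1.0472
Since 1.0472 ≠ -1.0472, the equation fails at this point, so it cannot hold for every real x for which both sides are defined.
arccos only returns values in [0, π], so arccos(cos(x)) = x holds only for x in that interval, not for all real x.

Conclusion: False.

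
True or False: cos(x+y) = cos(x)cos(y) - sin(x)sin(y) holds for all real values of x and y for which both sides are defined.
True.

Claim: cos(x+y) = cos(x)cos(y) - sin(x)sin(y).
Reasoning: By Euler's formula e^(i(x+y)) = e^(ix)·e^(iy) = (cos x + i·sin x)(cos y + i·sin y). The real part of the left side is cos(x+y); the real part of the product is cos(x)cos(y) - sin(x)sin(y) (since i·i = -1).
So the two sides agree for all real values of x and y for which both sides are defined.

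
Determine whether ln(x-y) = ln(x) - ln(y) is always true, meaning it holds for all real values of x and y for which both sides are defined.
No, this is NOT an identity.

Claim: ln(x-y) = ln(x) - ln(y).
Test a specific point where both sides are defined: x = 4, y = 3.
LHS = ln(x-y) ≈ 0.0000
RHS = ln(x) - ln(y) ≈ 0.2877
Since 0.0000 ≠ 0.2877, the equation fails at this point, so it cannot hold for all real values of x and y for which both sides are defined.
ln(x) - ln(y) = ln(x/y), not ln(x-y).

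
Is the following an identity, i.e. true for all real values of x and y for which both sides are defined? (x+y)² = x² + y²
Claim: (x+y)² = x² + y².
Test a specific point where both sides are defined: x = -3, y = 1/2.
LHS = (x+y)² ≈ 6.2500
RHS = x² + y² ≈ 9.2500
Since 6.2500 ≠ 9.2500, the equation fails at this point, so it cannot hold for all real values of x and y for which both sides are defined.
The correct expansion is (x+y)² = x² + 2xy + y²; the cross term 2xy is missing.

Conclusion: No, this is NOT an identity.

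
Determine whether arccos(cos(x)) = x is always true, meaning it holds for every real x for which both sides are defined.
No, this is NOT an identity.

Claim: arccos(cos(x)) = x.
Test a specific point where both sides are defined: x = -π/4.
LHS = arccos(cos(x)) ≈ 0.7854
RHS = x ≈ -0.7854
Since 0.7854 ≠ -0.7854, the equation fails at this point, so it cannot hold for every real x for which both sides are defined.
arccos only returns values in [0, π], so arccos(cos(x)) = x holds only for x in that interval, not for all real x.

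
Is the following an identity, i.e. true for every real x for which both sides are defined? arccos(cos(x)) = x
No, this is NOT an identity.

Claim: arccos(cos(x)) = x.
Test a specific point where both sides are defined: x = -π/4.
LHS = arccos(cos(x)) ≈ 0.7854
RHS = x ≈ -0.7854
Since 0.7854 ≠ -0.7854, the equation fails at this point, so it cannot hold for every real x for which both sides are defined.
arccos only returns values in [0, π], so arccos(cos(x)) = x holds only for x in that interval, not for all real x.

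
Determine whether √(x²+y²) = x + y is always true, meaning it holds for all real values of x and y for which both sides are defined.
Claim: √(x²+y²) = x + y.
Test a specific point where both sides are defined: x = 1, y = -1.
LHS = √(x²+y²) ≈ 1.4142
RHS = x + y ≈ 0.0000
Since 1.4142 ≠ 0.0000, the equation fails at this point, so it cannot hold for all real values of x and y for which both sides are defined.
(x+y)² = x² + 2xy + y², not x² + y², so the square root does not split this way.

Conclusion: No, this is NOT an identity.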